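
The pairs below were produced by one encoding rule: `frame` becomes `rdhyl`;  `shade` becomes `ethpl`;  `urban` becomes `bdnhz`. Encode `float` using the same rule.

rxvhf

The shift depends on letter class: consonant f→r is +12, but vowel a→h is +7. Two shifts are in play — +7 for a/e/i/o/u, +12 for every other letter.
On float: f(cons)+12=r, l(cons)+12=x, o(vowel)+7=v, a(vowel)+7=h, t(cons)+12=f.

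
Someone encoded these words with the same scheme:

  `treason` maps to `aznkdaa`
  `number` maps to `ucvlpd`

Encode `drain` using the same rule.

In treason: t→a is +7, r→z is +8, e→n is +9, a→k is +10 — the shift increases by 1 each position. Letter i (0-indexed) is shifted by i+7, so successive shifts are 7, 8, 9, ….
For drain: d+7=k, r+8=z, a+9=j, i+10=s, n+11=y.

kzjsy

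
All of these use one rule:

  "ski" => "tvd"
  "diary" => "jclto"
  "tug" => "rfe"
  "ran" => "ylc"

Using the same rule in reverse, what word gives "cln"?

car

The output letters match the input read backwards, each shifted +11: ski reversed is iks. Two steps: reverse the string, then apply a Caesar shift of +11.
Reversing it on cln: shift back: c−11=r, l−11=a, n−11=c → rac; then reverse → car.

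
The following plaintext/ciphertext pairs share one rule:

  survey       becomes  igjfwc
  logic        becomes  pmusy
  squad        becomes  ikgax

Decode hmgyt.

touch

s(18)→i(8) and u(20)→g(6) fit y≡25x+0 (mod 26); the inverse of 25 mod 26 is 25. Each letter's alphabet position (a=0..z=25) is mapped through 25·x+0 mod 26 — an affine cipher.
Decoding hmgyt: h(7)→25·(7−0)≡19=t; m(12)→25·(12−0)≡14=o; g(6)→25·(6−0)≡20=u; y(24)→25·(24−0)≡2=c; t(19)→25·(19−0)≡7=h (all mod 26).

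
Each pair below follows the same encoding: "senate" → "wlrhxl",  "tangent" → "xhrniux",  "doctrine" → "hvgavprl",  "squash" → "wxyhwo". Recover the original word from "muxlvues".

Shifts by position in senate: pos 0: s→w (+4), pos 1: e→l (+7), pos 2: n→r (+4), pos 3: a→h (+7) — repeating every 2. The shifts repeat in a cycle of length 2: positions 0,1,… shift by +4, +7, then the pattern repeats.
Undoing it on muxlvues: m−4=i, u−7=n, x−4=t, l−7=e, v−4=r, u−7=n, e−4=a, s−7=l.

internal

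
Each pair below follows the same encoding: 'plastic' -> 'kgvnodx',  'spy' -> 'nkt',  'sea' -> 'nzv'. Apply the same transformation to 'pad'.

Compare letters: p→k is +21, l→g is +21, a→v is +21 — a constant shift. Every letter moves 21 places later in the alphabet, wrapping around z→a.
On pad: p+21=k, a+21=v, d+21=y.

kvy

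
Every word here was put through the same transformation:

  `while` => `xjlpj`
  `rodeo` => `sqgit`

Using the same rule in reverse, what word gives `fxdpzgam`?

evaluate

In while: w→x is +1, h→j is +2, i→l is +3, l→p is +4 — the shift increases by 1 each position. Letter i (0-indexed) is shifted by i+1, so successive shifts are 1, 2, 3, ….
Decoding fxdpzgam: f−1=e, x−2=v, d−3=a, p−4=l, z−5=u, g−6=a, a−7=t, m−8=e.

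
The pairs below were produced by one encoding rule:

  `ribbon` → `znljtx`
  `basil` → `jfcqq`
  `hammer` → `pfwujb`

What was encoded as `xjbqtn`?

period

It's a Vigenère-style cipher with numeric key [8,5,10]: position i shifts by key[i mod 3].
Reversing it on xjbqtn: x−8=p, j−5=e, b−10=r, q−8=i, t−5=o, n−10=d.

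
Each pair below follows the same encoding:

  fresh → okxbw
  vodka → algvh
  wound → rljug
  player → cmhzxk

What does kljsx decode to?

route

f(5)→o(14) and r(17)→k(10) fit y≡17x+7 (mod 26); the inverse of 17 mod 26 is 23. Each letter's alphabet position (a=0..z=25) is mapped through 17·x+7 mod 26 — an affine cipher.
Undoing it on kljsx: k(10)→23·(10−7)≡17=r; l(11)→23·(11−7)≡14=o; j(9)→23·(9−7)≡20=u; s(18)→23·(18−7)≡19=t; x(23)→23·(23−7)≡4=e (all mod 26).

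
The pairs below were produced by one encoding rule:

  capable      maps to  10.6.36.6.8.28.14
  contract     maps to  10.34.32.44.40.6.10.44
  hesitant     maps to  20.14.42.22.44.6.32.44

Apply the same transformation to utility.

The formula is n = 2×(alphabet index, a=1) + 4.
Applying it to utility: u=21→46, t=20→44, i=9→22, l=12→28, i=9→22, t=20→44, y=25→54.

46.44.22.28.22.44.54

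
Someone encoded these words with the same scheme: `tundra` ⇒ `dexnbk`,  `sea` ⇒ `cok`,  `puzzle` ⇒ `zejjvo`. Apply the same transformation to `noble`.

xylvo

Compare letters: t→d is +10, u→e is +10, n→x is +10 — a constant shift. Every letter moves 10 places later in the alphabet, wrapping around z→a.
On noble: n+10=x, o+10=y, b+10=l, l+10=v, e+10=o.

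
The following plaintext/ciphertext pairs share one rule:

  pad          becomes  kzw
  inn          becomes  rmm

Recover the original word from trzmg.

Each pair mirrors across the alphabet (p↔k, a↔z, d↔w): positions sum to 25. Each letter is replaced by its mirror in the alphabet: a↔z, b↔y, c↔x, and so on (the Atbash cipher).
Undoing it on trzmg: t↔g, r↔i, z↔a, m↔n, g↔t.

giant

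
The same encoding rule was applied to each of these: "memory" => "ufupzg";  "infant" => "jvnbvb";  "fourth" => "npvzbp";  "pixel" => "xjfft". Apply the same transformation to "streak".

abzfbs

The shift depends on letter class: consonant m→u is +8, but vowel e→f is +1. The rule splits by letter class: vowels +1, consonants +8.
For streak: s(cons)+8=a, t(cons)+8=b, r(cons)+8=z, e(vowel)+1=f, a(vowel)+1=b, k(cons)+8=s.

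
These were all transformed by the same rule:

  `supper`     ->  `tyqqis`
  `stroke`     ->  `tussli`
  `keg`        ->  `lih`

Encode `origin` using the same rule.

ssmhmo

The shift depends on letter class: consonant s→t is +1, but vowel u→y is +4. Two shifts are in play — +4 for a/e/i/o/u, +1 for every other letter.
For origin: o(vowel)+4=s, r(cons)+1=s, i(vowel)+4=m, g(cons)+1=h, i(vowel)+4=m, n(cons)+1=o.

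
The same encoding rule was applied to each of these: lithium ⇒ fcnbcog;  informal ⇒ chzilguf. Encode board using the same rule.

viulx

Compare letters: l→f is +20, i→c is +20, t→n is +20 — a constant shift. Every letter moves 20 places later in the alphabet, wrapping around z→a.
For board: b+20=v, o+20=i, a+20=u, r+20=l, d+20=x.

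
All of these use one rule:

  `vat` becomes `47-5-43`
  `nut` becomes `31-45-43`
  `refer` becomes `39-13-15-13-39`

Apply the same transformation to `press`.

The formula is n = 2×(alphabet index, a=1) + 3.
On press: p=16→35, r=18→39, e=5→13, s=19→41, s=19→41.

35-39-13-41-41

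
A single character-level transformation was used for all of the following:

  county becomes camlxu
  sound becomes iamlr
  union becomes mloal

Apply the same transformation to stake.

This is an affine cipher: with a=0,…,z=25, each position x becomes (15x+24) mod 26.
On stake: s(18)→15·18+24≡8=i; t(19)→15·19+24≡23=x; a(0)→15·0+24≡24=y; k(10)→15·10+24≡18=s; e(4)→15·4+24≡6=g (all mod 26).

ixysg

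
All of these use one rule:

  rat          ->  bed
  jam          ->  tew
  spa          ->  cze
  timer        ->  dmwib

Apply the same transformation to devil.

The shift depends on letter class: consonant r→b is +10, but vowel a→e is +4. Vowels shift forward by 4 and consonants shift forward by 10.
Applying it to devil: d(cons)+10=n, e(vowel)+4=i, v(cons)+10=f, i(vowel)+4=m, l(cons)+10=v.

nifmv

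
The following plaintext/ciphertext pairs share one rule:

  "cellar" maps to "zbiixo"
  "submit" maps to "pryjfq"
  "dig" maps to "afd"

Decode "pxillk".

saloon

Compare letters: c→z is +23, e→b is +23, l→i is +23 — a constant shift. Every letter moves 23 places later in the alphabet, wrapping around z→a.
Undoing it on pxillk: p−23=s, x−23=a, i−23=l, l−23=o, l−23=o, k−23=n.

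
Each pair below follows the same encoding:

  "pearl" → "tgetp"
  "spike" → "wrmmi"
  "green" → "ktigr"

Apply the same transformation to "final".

Shifts by position in pearl: pos 0: p→t (+4), pos 1: e→g (+2), pos 2: a→e (+4), pos 3: r→t (+2) — repeating every 2. A repeating key of period 2 is used — shifts +4, +2 over and over.
On final: f+4=j, i+2=k, n+4=r, a+2=c, l+4=p.

jkrcp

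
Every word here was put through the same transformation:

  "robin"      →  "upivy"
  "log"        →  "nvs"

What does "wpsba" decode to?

The output letters match the input read backwards, each shifted +7: robin reversed is nibor. Two steps: reverse the string, then apply a Caesar shift of +7.
Decoding wpsba: shift back: w−7=p, p−7=i, s−7=l, b−7=u, a−7=t → pilut; then reverse → tulip.

tulip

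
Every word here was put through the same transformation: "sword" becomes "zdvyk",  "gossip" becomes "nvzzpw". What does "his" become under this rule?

opz

Compare letters: s→z is +7, w→d is +7, o→v is +7 — a constant shift. It's a constant shift of +7 (ROT7).
On his: h+7=o, i+7=p, s+7=z.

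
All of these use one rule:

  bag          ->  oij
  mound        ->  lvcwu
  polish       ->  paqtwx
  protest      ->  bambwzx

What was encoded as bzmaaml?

The output letters match the input read backwards, each shifted +8: bag reversed is gab. The word is reversed, then every letter is shifted forward by 8.
Reversing it on bzmaaml: shift back: b−8=t, z−8=r, m−8=e, a−8=s, a−8=s, m−8=e, l−8=d → tressed; then reverse → dessert.

dessert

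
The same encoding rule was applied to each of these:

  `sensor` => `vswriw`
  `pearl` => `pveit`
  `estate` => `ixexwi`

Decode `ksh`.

dog

The output letters match the input read backwards, each shifted +4: sensor reversed is rosnes. The word is reversed, then every letter is shifted forward by 4.
Decoding ksh: shift back: k−4=g, s−4=o, h−4=d → god; then reverse → dog.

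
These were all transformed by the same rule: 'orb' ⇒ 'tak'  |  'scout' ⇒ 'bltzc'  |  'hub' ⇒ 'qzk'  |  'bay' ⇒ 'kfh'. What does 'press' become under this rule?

yajbb

The shift depends on letter class: consonant r→a is +9, but vowel o→t is +5. The rule splits by letter class: vowels +5, consonants +9.
Applying it to press: p(cons)+9=y, r(cons)+9=a, e(vowel)+5=j, s(cons)+9=b, s(cons)+9=b.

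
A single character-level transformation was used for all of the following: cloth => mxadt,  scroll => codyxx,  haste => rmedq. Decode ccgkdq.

A repeating key of period 3 is used — shifts +10, +12, +12 over and over.
Undoing it on ccgkdq: c−10=s, c−12=q, g−12=u, k−10=a, d−12=r, q−12=e.

square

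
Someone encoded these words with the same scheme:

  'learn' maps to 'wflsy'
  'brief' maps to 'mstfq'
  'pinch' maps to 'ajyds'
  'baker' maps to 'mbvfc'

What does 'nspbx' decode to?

Shifts by position in learn: pos 0: l→w (+11), pos 1: e→f (+1), pos 2: a→l (+11), pos 3: r→s (+1) — repeating every 2. A repeating key of period 2 is used — shifts +11, +1 over and over.
Reversing it on nspbx: n−11=c, s−1=r, p−11=e, b−1=a, x−11=m.

cream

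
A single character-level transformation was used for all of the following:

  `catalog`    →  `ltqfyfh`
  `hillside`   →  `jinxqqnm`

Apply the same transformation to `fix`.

Read the word backwards and shift each letter +5.
For fix: reverse → xif; then shift: x+5=c, i+5=n, f+5=k.

cnk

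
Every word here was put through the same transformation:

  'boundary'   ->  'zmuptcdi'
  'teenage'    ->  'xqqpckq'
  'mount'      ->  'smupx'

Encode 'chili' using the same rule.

b(1)→z(25) and o(14)→m(12) fit y≡23x+2 (mod 26); the inverse of 23 mod 26 is 17. Treating letters as 0–25, the rule is x ↦ 23x + 2 (mod 26).
Applying it to chili: c(2)→23·2+2≡22=w; h(7)→23·7+2≡7=h; i(8)→23·8+2≡4=e; l(11)→23·11+2≡21=v; i(8)→23·8+2≡4=e (all mod 26).

wheve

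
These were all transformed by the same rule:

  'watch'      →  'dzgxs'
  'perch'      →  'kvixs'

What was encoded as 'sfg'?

hut

Each pair mirrors across the alphabet (w↔d, a↔z, t↔g): positions sum to 25. Letters are reflected about the middle of the alphabet (position → 25−position): Atbash.
Undoing it on sfg: s↔h, f↔u, g↔t.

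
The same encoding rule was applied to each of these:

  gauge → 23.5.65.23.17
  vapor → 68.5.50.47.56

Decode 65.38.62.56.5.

ultra

g(#7)→23 and a(#1)→5: differences scale by 3, so n = 3·pos + 2. Each letter becomes 3×(its alphabet position, a=1..z=26) + 2.
Reversing it on 65.38.62.56.5: 65→(65−2)÷3=21=u, 38→(38−2)÷3=12=l, 62→(62−2)÷3=20=t, 56→(56−2)÷3=18=r, 5→(5−2)÷3=1=a.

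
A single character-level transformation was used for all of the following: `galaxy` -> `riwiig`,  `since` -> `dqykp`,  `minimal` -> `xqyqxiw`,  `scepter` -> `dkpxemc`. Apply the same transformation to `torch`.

ewcks

Shifts by position in galaxy: pos 0: g→r (+11), pos 1: a→i (+8), pos 2: l→w (+11), pos 3: a→i (+8) — repeating every 2. The shifts repeat in a cycle of length 2: positions 0,1,… shift by +11, +8, then the pattern repeats.
Applying it to torch: t+11=e, o+8=w, r+11=c, c+8=k, h+11=s.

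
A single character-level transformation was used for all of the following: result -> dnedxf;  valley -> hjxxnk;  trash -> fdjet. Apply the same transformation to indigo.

rzprsx

The shift depends on letter class: consonant r→d is +12, but vowel e→n is +9. Two shifts are in play — +9 for a/e/i/o/u, +12 for every other letter.
For indigo: i(vowel)+9=r, n(cons)+12=z, d(cons)+12=p, i(vowel)+9=r, g(cons)+12=s, o(vowel)+9=x.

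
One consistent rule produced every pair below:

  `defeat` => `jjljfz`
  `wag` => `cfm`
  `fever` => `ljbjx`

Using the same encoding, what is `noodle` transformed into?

tttjrj

The shift depends on letter class: consonant d→j is +6, but vowel e→j is +5. Two shifts are in play — +5 for a/e/i/o/u, +6 for every other letter.
Applying it to noodle: n(cons)+6=t, o(vowel)+5=t, o(vowel)+5=t, d(cons)+6=j, l(cons)+6=r, e(vowel)+5=j.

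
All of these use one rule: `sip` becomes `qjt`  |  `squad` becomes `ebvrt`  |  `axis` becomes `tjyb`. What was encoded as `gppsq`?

proof

The word is reversed, then every letter is shifted forward by 1.
Reversing it on gppsq: shift back: g−1=f, p−1=o, p−1=o, s−1=r, q−1=p → foorp; then reverse → proof.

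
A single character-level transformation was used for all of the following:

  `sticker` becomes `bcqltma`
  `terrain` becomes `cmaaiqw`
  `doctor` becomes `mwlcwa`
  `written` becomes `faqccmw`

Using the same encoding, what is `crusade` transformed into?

The shift depends on letter class: consonant s→b is +9, but vowel i→q is +8. Vowels shift forward by 8 and consonants shift forward by 9.
For crusade: c(cons)+9=l, r(cons)+9=a, u(vowel)+8=c, s(cons)+9=b, a(vowel)+8=i, d(cons)+9=m, e(vowel)+8=m.

lacbimm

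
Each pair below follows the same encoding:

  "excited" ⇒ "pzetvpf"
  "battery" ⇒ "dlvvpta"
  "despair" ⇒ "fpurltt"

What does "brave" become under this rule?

Vowels shift forward by 11 and consonants shift forward by 2.
Applying it to brave: b(cons)+2=d, r(cons)+2=t, a(vowel)+11=l, v(cons)+2=x, e(vowel)+11=p.

dtlxp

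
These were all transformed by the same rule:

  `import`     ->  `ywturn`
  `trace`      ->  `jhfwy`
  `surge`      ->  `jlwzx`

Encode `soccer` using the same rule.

wjhhtx

The output letters match the input read backwards, each shifted +5: import reversed is tropmi. The word is reversed, then every letter is shifted forward by 5.
On soccer: reverse → reccos; then shift: r+5=w, e+5=j, c+5=h, c+5=h, o+5=t, s+5=x.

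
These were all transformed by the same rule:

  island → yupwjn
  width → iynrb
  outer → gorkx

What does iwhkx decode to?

i(8)→y(24) and s(18)→u(20) fit y≡23x+22 (mod 26); the inverse of 23 mod 26 is 17. Treating letters as 0–25, the rule is x ↦ 23x + 22 (mod 26).
Reversing it on iwhkx: i(8)→17·(8−22)≡22=w; w(22)→17·(22−22)≡0=a; h(7)→17·(7−22)≡5=f; k(10)→17·(10−22)≡4=e; x(23)→17·(23−22)≡17=r (all mod 26).

wafer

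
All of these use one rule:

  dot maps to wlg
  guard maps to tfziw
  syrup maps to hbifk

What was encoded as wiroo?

drill

Each pair mirrors across the alphabet (d↔w, o↔l, t↔g): positions sum to 25. This is the alphabet-reversal cipher (Atbash): a becomes z, b becomes y, etc.
Decoding wiroo: w↔d, i↔r, r↔i, o↔l, o↔l.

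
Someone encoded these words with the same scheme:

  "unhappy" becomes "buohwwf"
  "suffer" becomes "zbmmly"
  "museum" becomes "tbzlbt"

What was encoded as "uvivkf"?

nobody

Compare letters: u→b is +7, n→u is +7, h→o is +7 — a constant shift. Each letter is shifted forward by 7 in the alphabet (a Caesar shift of +7).
Reversing it on uvivkf: u−7=n, v−7=o, i−7=b, v−7=o, k−7=d, f−7=y.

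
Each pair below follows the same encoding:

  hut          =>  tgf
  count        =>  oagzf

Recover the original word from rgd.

fur

Compare letters: h→t is +12, u→g is +12, t→f is +12 — a constant shift. Every letter moves 12 places later in the alphabet, wrapping around z→a.
Reversing it on rgd: r−12=f, g−12=u, d−12=r.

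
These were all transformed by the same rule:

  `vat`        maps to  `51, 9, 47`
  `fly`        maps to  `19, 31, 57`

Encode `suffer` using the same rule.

45, 49, 19, 19, 17, 43

v(#22)→51 and a(#1)→9: differences scale by 2, so n = 2·pos + 7. With a=1..z=26, the number is 2·pos + 7.
Applying it to suffer: s=19→45, u=21→49, f=6→19, f=6→19, e=5→17, r=18→43.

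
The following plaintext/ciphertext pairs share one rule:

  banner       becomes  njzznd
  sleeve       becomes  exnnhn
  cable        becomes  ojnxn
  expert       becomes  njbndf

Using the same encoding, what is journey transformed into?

vxddznk

The shift depends on letter class: consonant b→n is +12, but vowel a→j is +9. Two shifts are in play — +9 for a/e/i/o/u, +12 for every other letter.
On journey: j(cons)+12=v, o(vowel)+9=x, u(vowel)+9=d, r(cons)+12=d, n(cons)+12=z, e(vowel)+9=n, y(cons)+12=k.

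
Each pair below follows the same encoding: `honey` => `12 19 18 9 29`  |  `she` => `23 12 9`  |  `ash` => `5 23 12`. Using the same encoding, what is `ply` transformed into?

h is letter #8 and maps to 12: an offset of 4. Each letter is replaced by its alphabet position (a=1..z=26) + 4.
On ply: p=16→20, l=12→16, y=25→29.

20 16 29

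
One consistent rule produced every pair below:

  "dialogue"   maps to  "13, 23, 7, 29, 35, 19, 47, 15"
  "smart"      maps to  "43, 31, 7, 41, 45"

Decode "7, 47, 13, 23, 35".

With a=1..z=26, the number is 2·pos + 5.
Reversing it on 7, 47, 13, 23, 35: 7→(7−5)÷2=1=a, 47→(47−5)÷2=21=u, 13→(13−5)÷2=4=d, 23→(23−5)÷2=9=i, 35→(35−5)÷2=15=o.

audio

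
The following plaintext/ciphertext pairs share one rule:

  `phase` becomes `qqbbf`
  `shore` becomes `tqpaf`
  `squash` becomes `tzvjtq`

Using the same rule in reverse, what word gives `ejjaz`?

dairy

Shifts by position in phase: pos 0: p→q (+1), pos 1: h→q (+9), pos 2: a→b (+1), pos 3: s→b (+9) — repeating every 2. The shifts repeat in a cycle of length 2: positions 0,1,… shift by +1, +9, then the pattern repeats.
Decoding ejjaz: e−1=d, j−9=a, j−1=i, a−9=r, z−1=y.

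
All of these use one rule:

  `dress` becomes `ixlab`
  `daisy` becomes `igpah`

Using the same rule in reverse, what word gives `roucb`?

minus

Letter i (0-indexed) is shifted by i+5, so successive shifts are 5, 6, 7, ….
Reversing it on roucb: r−5=m, o−6=i, u−7=n, c−8=u, b−9=s.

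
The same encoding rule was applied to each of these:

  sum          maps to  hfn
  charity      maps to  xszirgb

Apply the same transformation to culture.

xfogfiv

Each pair mirrors across the alphabet (s↔h, u↔f, m↔n): positions sum to 25. Letters are reflected about the middle of the alphabet (position → 25−position): Atbash.
For culture: c↔x, u↔f, l↔o, t↔g, u↔f, r↔i, e↔v.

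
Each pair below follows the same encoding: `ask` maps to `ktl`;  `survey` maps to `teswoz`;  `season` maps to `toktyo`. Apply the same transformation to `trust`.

usetu

Vowels shift forward by 10 and consonants shift forward by 1.
For trust: t(cons)+1=u, r(cons)+1=s, u(vowel)+10=e, s(cons)+1=t, t(cons)+1=u.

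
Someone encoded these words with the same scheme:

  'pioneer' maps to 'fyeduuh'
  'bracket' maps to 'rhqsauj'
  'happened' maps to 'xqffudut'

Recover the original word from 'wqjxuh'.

Compare letters: p→f is +16, i→y is +16, o→e is +16 — a constant shift. Every letter moves 16 places later in the alphabet, wrapping around z→a.
Undoing it on wqjxuh: w−16=g, q−16=a, j−16=t, x−16=h, u−16=e, h−16=r.

gather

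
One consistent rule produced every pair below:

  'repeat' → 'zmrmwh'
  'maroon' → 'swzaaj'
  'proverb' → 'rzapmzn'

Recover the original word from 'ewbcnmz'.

caliber

r(17)→z(25) and e(4)→m(12) fit y≡17x+22 (mod 26); the inverse of 17 mod 26 is 23. This is an affine cipher: with a=0,…,z=25, each position x becomes (17x+22) mod 26.
Reversing it on ewbcnmz: e(4)→23·(4−22)≡2=c; w(22)→23·(22−22)≡0=a; b(1)→23·(1−22)≡11=l; c(2)→23·(2−22)≡8=i; n(13)→23·(13−22)≡1=b; m(12)→23·(12−22)≡4=e; z(25)→23·(25−22)≡17=r (all mod 26).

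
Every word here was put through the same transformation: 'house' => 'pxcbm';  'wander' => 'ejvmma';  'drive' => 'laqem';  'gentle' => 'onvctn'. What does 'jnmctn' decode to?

Shifts by position in house: pos 0: h→p (+8), pos 1: o→x (+9), pos 2: u→c (+8), pos 3: s→b (+9) — repeating every 2. The shifts repeat in a cycle of length 2: positions 0,1,… shift by +8, +9, then the pattern repeats.
Reversing it on jnmctn: j−8=b, n−9=e, m−8=e, c−9=t, t−8=l, n−9=e.

beetle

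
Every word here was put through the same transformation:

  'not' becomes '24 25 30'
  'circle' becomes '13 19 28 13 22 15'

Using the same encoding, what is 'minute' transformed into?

23 19 24 31 30 15

n is letter #14 and maps to 24: an offset of 10. Letters become their 1-based position plus 10 (so a→11, b→12, …).
For minute: m=13→23, i=9→19, n=14→24, u=21→31, t=20→30, e=5→15.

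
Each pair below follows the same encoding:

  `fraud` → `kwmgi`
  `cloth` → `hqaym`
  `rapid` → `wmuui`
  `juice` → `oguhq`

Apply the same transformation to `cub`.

The shift depends on letter class: consonant f→k is +5, but vowel a→m is +12. The rule splits by letter class: vowels +12, consonants +5.
Applying it to cub: c(cons)+5=h, u(vowel)+12=g, b(cons)+5=g.

hgg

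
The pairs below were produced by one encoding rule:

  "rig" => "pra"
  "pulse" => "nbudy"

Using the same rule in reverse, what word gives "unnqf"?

wheel

The output letters match the input read backwards, each shifted +9: rig reversed is gir. The word is reversed, then every letter is shifted forward by 9.
Reversing it on unnqf: shift back: u−9=l, n−9=e, n−9=e, q−9=h, f−9=w → leehw; then reverse → wheel.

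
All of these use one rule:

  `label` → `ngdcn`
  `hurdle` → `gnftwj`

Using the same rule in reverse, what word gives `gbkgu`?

seize

The output letters match the input read backwards, each shifted +2: label reversed is lebal. Two steps: reverse the string, then apply a Caesar shift of +2.
Undoing it on gbkgu: shift back: g−2=e, b−2=z, k−2=i, g−2=e, u−2=s → ezies; then reverse → seize.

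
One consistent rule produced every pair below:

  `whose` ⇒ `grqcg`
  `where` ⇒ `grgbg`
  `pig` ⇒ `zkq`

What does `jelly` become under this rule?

The shift depends on letter class: consonant w→g is +10, but vowel o→q is +2. Two shifts are in play — +2 for a/e/i/o/u, +10 for every other letter.
For jelly: j(cons)+10=t, e(vowel)+2=g, l(cons)+10=v, l(cons)+10=v, y(cons)+10=i.

tgvvi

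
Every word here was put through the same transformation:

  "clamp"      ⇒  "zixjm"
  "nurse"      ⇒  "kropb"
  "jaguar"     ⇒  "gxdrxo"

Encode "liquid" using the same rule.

Compare letters: c→z is +23, l→i is +23, a→x is +23 — a constant shift. Every letter moves 23 places later in the alphabet, wrapping around z→a.
On liquid: l+23=i, i+23=f, q+23=n, u+23=r, i+23=f, d+23=a.

ifnrfa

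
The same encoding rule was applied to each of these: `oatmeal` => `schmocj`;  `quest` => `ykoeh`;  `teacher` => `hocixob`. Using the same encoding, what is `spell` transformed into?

evojj

This is an affine cipher: with a=0,…,z=25, each position x becomes (3x+2) mod 26.
For spell: s(18)→3·18+2≡4=e; p(15)→3·15+2≡21=v; e(4)→3·4+2≡14=o; l(11)→3·11+2≡9=j; l(11)→3·11+2≡9=j (all mod 26).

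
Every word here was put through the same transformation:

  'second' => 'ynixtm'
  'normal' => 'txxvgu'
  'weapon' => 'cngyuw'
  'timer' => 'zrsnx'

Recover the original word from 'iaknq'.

creek

It's a Vigenère-style cipher with numeric key [6,9]: position i shifts by key[i mod 2].
Reversing it on iaknq: i−6=c, a−9=r, k−6=e, n−9=e, q−6=k.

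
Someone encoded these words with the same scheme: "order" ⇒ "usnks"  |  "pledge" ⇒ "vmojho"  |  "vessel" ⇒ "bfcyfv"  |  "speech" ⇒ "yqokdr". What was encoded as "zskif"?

Shifts by position in order: pos 0: o→u (+6), pos 1: r→s (+1), pos 2: d→n (+10), pos 3: e→k (+6), pos 4: r→s (+1) — repeating every 3. It's a Vigenère-style cipher with numeric key [6,1,10]: position i shifts by key[i mod 3].
Undoing it on zskif: z−6=t, s−1=r, k−10=a, i−6=c, f−1=e.

trace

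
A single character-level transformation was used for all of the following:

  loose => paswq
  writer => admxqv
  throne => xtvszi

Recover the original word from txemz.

plain

Shifts by position in loose: pos 0: l→p (+4), pos 1: o→a (+12), pos 2: o→s (+4), pos 3: s→w (+4), pos 4: e→q (+12) — repeating every 3. A repeating key of period 3 is used — shifts +4, +12, +4 over and over.
Decoding txemz: t−4=p, x−12=l, e−4=a, m−4=i, z−12=n.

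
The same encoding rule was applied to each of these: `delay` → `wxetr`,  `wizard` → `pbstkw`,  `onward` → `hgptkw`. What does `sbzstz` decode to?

zigzag

Compare letters: d→w is +19, e→x is +19, l→e is +19 — a constant shift. This is a Caesar cipher with shift 19.
Reversing it on sbzstz: s−19=z, b−19=i, z−19=g, s−19=z, t−19=a, z−19=g.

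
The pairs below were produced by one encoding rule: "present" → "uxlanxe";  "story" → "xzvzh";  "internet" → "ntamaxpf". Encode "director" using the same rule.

Each letter shifts forward by (position + 5), i.e. 5, 6, 7, … — the shift grows by one for each successive letter.
For director: d+5=i, i+6=o, r+7=y, e+8=m, c+9=l, t+10=d, o+11=z, r+12=d.

ioymldzd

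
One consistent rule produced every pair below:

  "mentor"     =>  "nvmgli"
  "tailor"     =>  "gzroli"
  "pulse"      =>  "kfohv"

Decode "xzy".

Each letter is replaced by its mirror in the alphabet: a↔z, b↔y, c↔x, and so on (the Atbash cipher).
Reversing it on xzy: x↔c, z↔a, y↔b.

cab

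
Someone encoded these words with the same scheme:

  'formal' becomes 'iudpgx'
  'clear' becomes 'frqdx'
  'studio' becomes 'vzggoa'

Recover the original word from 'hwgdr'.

Shifts by position in formal: pos 0: f→i (+3), pos 1: o→u (+6), pos 2: r→d (+12), pos 3: m→p (+3), pos 4: a→g (+6), pos 5: l→x (+12) — repeating every 3. The shifts repeat in a cycle of length 3: positions 0,1,… shift by +3, +6, +12, then the pattern repeats.
Reversing it on hwgdr: h−3=e, w−6=q, g−12=u, d−3=a, r−6=l.

equal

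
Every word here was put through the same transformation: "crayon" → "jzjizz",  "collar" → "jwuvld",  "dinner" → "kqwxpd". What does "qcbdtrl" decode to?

justify

In crayon: c→j is +7, r→z is +8, a→j is +9, y→i is +10 — the shift increases by 1 each position. The shift increases by 1 at each position, starting from +7: 7, 8, 9, ….
Reversing it on qcbdtrl: q−7=j, c−8=u, b−9=s, d−10=t, t−11=i, r−12=f, l−13=y.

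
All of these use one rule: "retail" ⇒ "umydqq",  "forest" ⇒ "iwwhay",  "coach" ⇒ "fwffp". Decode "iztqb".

Shifts by position in retail: pos 0: r→u (+3), pos 1: e→m (+8), pos 2: t→y (+5), pos 3: a→d (+3), pos 4: i→q (+8), pos 5: l→q (+5) — repeating every 3. A repeating key of period 3 is used — shifts +3, +8, +5 over and over.
Undoing it on iztqb: i−3=f, z−8=r, t−5=o, q−3=n, b−8=t.

front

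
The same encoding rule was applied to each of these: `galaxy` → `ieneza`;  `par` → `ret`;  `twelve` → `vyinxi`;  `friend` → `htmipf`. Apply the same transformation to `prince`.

rtmpei

The shift depends on letter class: consonant g→i is +2, but vowel a→e is +4. Vowels shift forward by 4 and consonants shift forward by 2.
Applying it to prince: p(cons)+2=r, r(cons)+2=t, i(vowel)+4=m, n(cons)+2=p, c(cons)+2=e, e(vowel)+4=i.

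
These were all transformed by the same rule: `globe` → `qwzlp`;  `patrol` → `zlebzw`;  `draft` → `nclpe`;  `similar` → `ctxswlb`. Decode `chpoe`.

Shifts by position in globe: pos 0: g→q (+10), pos 1: l→w (+11), pos 2: o→z (+11), pos 3: b→l (+10), pos 4: e→p (+11) — repeating every 3. The shifts repeat in a cycle of length 3: positions 0,1,… shift by +10, +11, +11, then the pattern repeats.
Undoing it on chpoe: c−10=s, h−11=w, p−11=e, o−10=e, e−11=t.

sweet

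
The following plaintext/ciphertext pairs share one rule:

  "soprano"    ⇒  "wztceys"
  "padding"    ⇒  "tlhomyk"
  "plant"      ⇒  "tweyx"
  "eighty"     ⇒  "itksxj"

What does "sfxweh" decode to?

outlaw

Shifts by position in soprano: pos 0: s→w (+4), pos 1: o→z (+11), pos 2: p→t (+4), pos 3: r→c (+11) — repeating every 2. A repeating key of period 2 is used — shifts +4, +11 over and over.
Reversing it on sfxweh: s−4=o, f−11=u, x−4=t, w−11=l, e−4=a, h−11=w.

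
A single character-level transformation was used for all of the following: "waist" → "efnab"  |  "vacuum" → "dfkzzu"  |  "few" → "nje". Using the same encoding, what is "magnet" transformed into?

ufovjb

The shift depends on letter class: consonant w→e is +8, but vowel a→f is +5. Vowels shift forward by 5 and consonants shift forward by 8.
For magnet: m(cons)+8=u, a(vowel)+5=f, g(cons)+8=o, n(cons)+8=v, e(vowel)+5=j, t(cons)+8=b.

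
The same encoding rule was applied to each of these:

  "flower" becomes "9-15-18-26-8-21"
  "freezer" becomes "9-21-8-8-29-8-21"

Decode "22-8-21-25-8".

serve

f is letter #6 and maps to 9: an offset of 3. Letters become their 1-based position plus 3 (so a→4, b→5, …).
Reversing it on 22-8-21-25-8: 22→(22−3)÷1=19=s, 8→(8−3)÷1=5=e, 21→(21−3)÷1=18=r, 25→(25−3)÷1=22=v, 8→(8−3)÷1=5=e.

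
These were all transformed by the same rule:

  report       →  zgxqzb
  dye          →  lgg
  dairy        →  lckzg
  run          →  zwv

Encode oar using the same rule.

qcz

Vowels shift forward by 2 and consonants shift forward by 8.
On oar: o(vowel)+2=q, a(vowel)+2=c, r(cons)+8=z.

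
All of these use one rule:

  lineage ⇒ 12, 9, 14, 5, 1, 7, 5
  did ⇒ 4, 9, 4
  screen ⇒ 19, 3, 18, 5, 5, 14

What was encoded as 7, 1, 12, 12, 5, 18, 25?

Letters become their 1-indexed alphabet positions: a=1 … z=26.
Reversing it on 7, 1, 12, 12, 5, 18, 25: 7=g, 1=a, 12=l, 12=l, 5=e, 18=r, 25=y.

gallery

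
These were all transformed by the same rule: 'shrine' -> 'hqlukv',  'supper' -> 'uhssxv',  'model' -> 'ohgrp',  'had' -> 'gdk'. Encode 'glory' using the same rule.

buroj

The output letters match the input read backwards, each shifted +3: shrine reversed is enirhs. Read the word backwards and shift each letter +3.
For glory: reverse → yrolg; then shift: y+3=b, r+3=u, o+3=r, l+3=o, g+3=j.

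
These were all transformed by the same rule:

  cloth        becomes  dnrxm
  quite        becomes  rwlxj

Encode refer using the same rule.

sgiiw

Letter i (0-indexed) is shifted by i+1, so successive shifts are 1, 2, 3, ….
Applying it to refer: r+1=s, e+2=g, f+3=i, e+4=i, r+5=w.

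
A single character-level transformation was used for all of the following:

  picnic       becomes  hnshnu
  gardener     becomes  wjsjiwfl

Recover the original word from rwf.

arm

The output letters match the input read backwards, each shifted +5: picnic reversed is cincip. The word is reversed, then every letter is shifted forward by 5.
Undoing it on rwf: shift back: r−5=m, w−5=r, f−5=a → mra; then reverse → arm.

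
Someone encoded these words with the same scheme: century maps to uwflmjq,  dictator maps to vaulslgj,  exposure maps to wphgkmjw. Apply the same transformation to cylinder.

uqdafvwj

Compare letters: c→u is +18, e→w is +18, n→f is +18 — a constant shift. This is a Caesar cipher with shift 18.
On cylinder: c+18=u, y+18=q, l+18=d, i+18=a, n+18=f, d+18=v, e+18=w, r+18=j.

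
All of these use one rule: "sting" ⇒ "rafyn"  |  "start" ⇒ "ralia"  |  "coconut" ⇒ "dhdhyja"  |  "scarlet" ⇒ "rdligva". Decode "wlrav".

s(18)→r(17) and t(19)→a(0) fit y≡9x+11 (mod 26); the inverse of 9 mod 26 is 3. Each letter's alphabet position (a=0..z=25) is mapped through 9·x+11 mod 26 — an affine cipher.
Reversing it on wlrav: w(22)→3·(22−11)≡7=h; l(11)→3·(11−11)≡0=a; r(17)→3·(17−11)≡18=s; a(0)→3·(0−11)≡19=t; v(21)→3·(21−11)≡4=e (all mod 26).

haste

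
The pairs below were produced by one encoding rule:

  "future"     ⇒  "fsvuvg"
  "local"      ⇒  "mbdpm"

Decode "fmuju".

The output letters match the input read backwards, each shifted +1: future reversed is erutuf. The word is reversed, then every letter is shifted forward by 1.
Reversing it on fmuju: shift back: f−1=e, m−1=l, u−1=t, j−1=i, u−1=t → eltit; then reverse → title.

title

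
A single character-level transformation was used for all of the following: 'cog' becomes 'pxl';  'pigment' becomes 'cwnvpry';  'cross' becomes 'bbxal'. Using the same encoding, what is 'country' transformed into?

The output letters match the input read backwards, each shifted +9: cog reversed is goc. Two steps: reverse the string, then apply a Caesar shift of +9.
On country: reverse → yrtnuoc; then shift: y+9=h, r+9=a, t+9=c, n+9=w, u+9=d, o+9=x, c+9=l.

hacwdxl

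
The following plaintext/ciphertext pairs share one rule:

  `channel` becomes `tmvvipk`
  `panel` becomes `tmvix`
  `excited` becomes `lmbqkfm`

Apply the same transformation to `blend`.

The output letters match the input read backwards, each shifted +8: channel reversed is lennahc. The word is reversed, then every letter is shifted forward by 8.
Applying it to blend: reverse → dnelb; then shift: d+8=l, n+8=v, e+8=m, l+8=t, b+8=j.

lvmtj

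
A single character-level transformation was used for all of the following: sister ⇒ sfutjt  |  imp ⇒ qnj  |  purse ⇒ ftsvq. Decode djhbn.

magic

The output letters match the input read backwards, each shifted +1: sister reversed is retsis. Two steps: reverse the string, then apply a Caesar shift of +1.
Reversing it on djhbn: shift back: d−1=c, j−1=i, h−1=g, b−1=a, n−1=m → cigam; then reverse → magic.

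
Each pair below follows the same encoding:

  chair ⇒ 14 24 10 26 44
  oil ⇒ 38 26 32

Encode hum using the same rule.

24 50 34

c(#3)→14 and h(#8)→24: differences scale by 2, so n = 2·pos + 8. With a=1..z=26, the number is 2·pos + 8.
Applying it to hum: h=8→24, u=21→50, m=13→34.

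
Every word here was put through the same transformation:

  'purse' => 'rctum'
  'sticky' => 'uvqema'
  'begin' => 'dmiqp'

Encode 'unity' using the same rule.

cpqva

The shift depends on letter class: consonant p→r is +2, but vowel u→c is +8. Vowels shift forward by 8 and consonants shift forward by 2.
Applying it to unity: u(vowel)+8=c, n(cons)+2=p, i(vowel)+8=q, t(cons)+2=v, y(cons)+2=a.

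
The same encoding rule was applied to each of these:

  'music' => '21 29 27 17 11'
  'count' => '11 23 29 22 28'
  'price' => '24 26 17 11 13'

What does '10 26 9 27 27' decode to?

m is letter #13 and maps to 21: an offset of 8. Each letter is replaced by its alphabet position (a=1..z=26) + 8.
Reversing it on 10 26 9 27 27: 10→(10−8)÷1=2=b, 26→(26−8)÷1=18=r, 9→(9−8)÷1=1=a, 27→(27−8)÷1=19=s, 27→(27−8)÷1=19=s.

brass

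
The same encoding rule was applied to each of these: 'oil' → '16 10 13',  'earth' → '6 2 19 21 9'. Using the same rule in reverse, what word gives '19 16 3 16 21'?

robot

o is letter #15 and maps to 16: an offset of 1. The number is (letter's place in the alphabet, a=1) + 1.
Undoing it on 19 16 3 16 21: 19→(19−1)÷1=18=r, 16→(16−1)÷1=15=o, 3→(3−1)÷1=2=b, 16→(16−1)÷1=15=o, 21→(21−1)÷1=20=t.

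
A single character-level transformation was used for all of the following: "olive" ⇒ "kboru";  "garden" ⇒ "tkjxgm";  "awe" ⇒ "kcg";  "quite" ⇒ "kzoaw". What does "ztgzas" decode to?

The output letters match the input read backwards, each shifted +6: olive reversed is evilo. The word is reversed, then every letter is shifted forward by 6.
Undoing it on ztgzas: shift back: z−6=t, t−6=n, g−6=a, z−6=t, a−6=u, s−6=m → tnatum; then reverse → mutant.

mutant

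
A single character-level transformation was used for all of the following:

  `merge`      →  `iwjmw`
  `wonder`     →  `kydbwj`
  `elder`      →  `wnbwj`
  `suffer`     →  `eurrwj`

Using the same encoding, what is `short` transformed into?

m(12)→i(8) and e(4)→w(22) fit y≡21x+16 (mod 26); the inverse of 21 mod 26 is 5. Treating letters as 0–25, the rule is x ↦ 21x + 16 (mod 26).
Applying it to short: s(18)→21·18+16≡4=e; h(7)→21·7+16≡7=h; o(14)→21·14+16≡24=y; r(17)→21·17+16≡9=j; t(19)→21·19+16≡25=z (all mod 26).

ehyjz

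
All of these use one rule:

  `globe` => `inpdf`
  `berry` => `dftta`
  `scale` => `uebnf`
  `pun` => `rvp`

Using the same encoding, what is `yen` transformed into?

afp

The shift depends on letter class: consonant g→i is +2, but vowel o→p is +1. Vowels shift forward by 1 and consonants shift forward by 2.
Applying it to yen: y(cons)+2=a, e(vowel)+1=f, n(cons)+2=p.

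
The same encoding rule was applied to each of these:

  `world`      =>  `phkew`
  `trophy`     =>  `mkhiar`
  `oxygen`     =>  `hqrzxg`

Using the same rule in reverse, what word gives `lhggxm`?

sonnet

Compare letters: w→p is +19, o→h is +19, r→k is +19 — a constant shift. This is a Caesar cipher with shift 19.
Undoing it on lhggxm: l−19=s, h−19=o, g−19=n, g−19=n, x−19=e, m−19=t.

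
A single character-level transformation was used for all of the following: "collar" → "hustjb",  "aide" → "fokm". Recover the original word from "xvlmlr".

speech

The shift increases by 1 at each position, starting from +5: 5, 6, 7, ….
Reversing it on xvlmlr: x−5=s, v−6=p, l−7=e, m−8=e, l−9=c, r−10=h.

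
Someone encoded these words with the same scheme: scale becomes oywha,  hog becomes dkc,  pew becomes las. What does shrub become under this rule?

odnqx

Compare letters: s→o is +22, c→y is +22, a→w is +22 — a constant shift. Each letter is shifted forward by 22 in the alphabet (a Caesar shift of +22).
For shrub: s+22=o, h+22=d, r+22=n, u+22=q, b+22=x.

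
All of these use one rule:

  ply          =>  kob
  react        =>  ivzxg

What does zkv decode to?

Each pair mirrors across the alphabet (p↔k, l↔o, y↔b): positions sum to 25. This is the alphabet-reversal cipher (Atbash): a becomes z, b becomes y, etc.
Undoing it on zkv: z↔a, k↔p, v↔e.

ape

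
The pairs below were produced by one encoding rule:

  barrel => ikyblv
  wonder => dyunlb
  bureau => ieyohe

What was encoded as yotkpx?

Shifts by position in barrel: pos 0: b→i (+7), pos 1: a→k (+10), pos 2: r→y (+7), pos 3: r→b (+10) — repeating every 2. A repeating key of period 2 is used — shifts +7, +10 over and over.
Decoding yotkpx: y−7=r, o−10=e, t−7=m, k−10=a, p−7=i, x−10=n.

remain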